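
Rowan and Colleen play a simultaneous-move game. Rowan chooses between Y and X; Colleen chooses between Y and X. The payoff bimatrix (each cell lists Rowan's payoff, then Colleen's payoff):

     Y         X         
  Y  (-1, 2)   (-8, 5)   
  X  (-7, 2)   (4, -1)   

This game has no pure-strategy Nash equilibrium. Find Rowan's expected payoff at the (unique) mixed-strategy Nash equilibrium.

Set Rowan's expected payoff from Y equal to that from X:
  Rowan's payoff from Y: q·(-1) + (1−q)·(-8) = 7q - 8
  Rowan's payoff from X: q·(-7) + (1−q)·4 = -11q + 4
  7q - 8 = -11q + 4  ⇒  18q = 12  ⇒  q = 2/3.
At equilibrium Rowan is indifferent across rows, so Rowan's payoff equals the payoff from Y: (2/3)·(-1) + (1/3)·(-8) = -10/3.

-10/3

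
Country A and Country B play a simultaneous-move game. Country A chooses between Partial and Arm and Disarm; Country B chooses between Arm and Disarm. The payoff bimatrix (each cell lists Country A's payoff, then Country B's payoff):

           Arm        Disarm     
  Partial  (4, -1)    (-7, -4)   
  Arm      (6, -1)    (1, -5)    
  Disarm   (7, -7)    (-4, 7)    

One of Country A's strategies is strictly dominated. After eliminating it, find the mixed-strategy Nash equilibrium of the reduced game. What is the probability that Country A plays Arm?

Country A's strategy Partial is strictly dominated by Disarm: 7 > 4 and -4 > -7. Eliminate Partial.
Country B's indifference between Arm and Disarm determines Country A's mixing probability p:
  Country B's payoff to Arm: p·(-1) + (1−p)·(-7) = 6p - 7
  Country B's payoff to Disarm: p·(-5) + (1−p)·7 = -12p + 7
  6p - 7 = -12p + 7  ⇒  18p = 14  ⇒  p = 7/9.

p = 7/9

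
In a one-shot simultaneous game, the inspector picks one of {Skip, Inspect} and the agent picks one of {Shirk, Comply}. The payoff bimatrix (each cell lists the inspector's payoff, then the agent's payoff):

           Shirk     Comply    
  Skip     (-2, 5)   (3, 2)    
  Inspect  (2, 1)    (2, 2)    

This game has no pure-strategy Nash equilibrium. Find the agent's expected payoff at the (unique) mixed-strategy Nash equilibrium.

For the agent to be willing to mix, the agent must be indifferent between Shirk and Comply, which pins down the inspector's mix.
  the agent's payoff from Shirk: p·5 + (1−p)·1 = 4p + 1
  the agent's payoff from Comply: p·2 + (1−p)·2 = 2
  4p + 1 = 2  ⇒  4p = 1  ⇒  p = 1/4.
At equilibrium the agent is indifferent across columns, so the agent's payoff equals the payoff from Shirk: (1/4)·5 + (3/4)·1 = 2.

2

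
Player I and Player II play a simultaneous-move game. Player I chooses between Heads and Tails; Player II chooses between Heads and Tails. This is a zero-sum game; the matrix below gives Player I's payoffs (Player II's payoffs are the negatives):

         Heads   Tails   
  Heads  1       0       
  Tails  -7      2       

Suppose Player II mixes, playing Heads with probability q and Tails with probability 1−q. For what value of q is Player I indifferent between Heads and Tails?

Player II's mix must leave Player I indifferent between Heads and Tails.
  Player I's payoff from Heads: q·1 + (1−q)·0 = q
  Player I's payoff from Tails: q·(-7) + (1−q)·2 = -9q + 2
  q = -9q + 2  ⇒  10q = 2  ⇒  q = 1/5.

q = 1/5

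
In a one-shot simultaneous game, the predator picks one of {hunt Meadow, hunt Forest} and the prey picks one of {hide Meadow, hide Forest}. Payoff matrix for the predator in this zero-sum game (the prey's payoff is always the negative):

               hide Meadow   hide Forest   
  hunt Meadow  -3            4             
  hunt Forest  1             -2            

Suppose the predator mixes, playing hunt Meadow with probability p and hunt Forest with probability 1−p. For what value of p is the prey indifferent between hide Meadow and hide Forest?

For the prey to be willing to mix, the prey must be indifferent between hide Meadow and hide Forest, which pins down the predator's mix.
  the prey's expected payoff from hide Meadow: p·3 + (1−p)·(-1) = 4p - 1
  the prey's expected payoff from hide Forest: p·(-4) + (1−p)·2 = -6p + 2
  4p - 1 = -6p + 2  ⇒  10p = 3  ⇒  p = 3/10.

p = 3/10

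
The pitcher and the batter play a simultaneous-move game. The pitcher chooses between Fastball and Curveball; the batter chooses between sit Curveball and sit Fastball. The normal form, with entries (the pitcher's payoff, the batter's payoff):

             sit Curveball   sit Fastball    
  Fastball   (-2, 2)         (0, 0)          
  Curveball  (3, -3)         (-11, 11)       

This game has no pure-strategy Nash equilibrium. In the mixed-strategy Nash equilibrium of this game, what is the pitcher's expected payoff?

-11/8

The pitcher's indifference between Fastball and Curveball determines the batter's mixing probability q:
  the pitcher's payoff to Fastball: q·(-2) + (1−q)·0 = -2q
  the pitcher's payoff to Curveball: q·3 + (1−q)·(-11) = 14q - 11
  -2q = 14q - 11  ⇒  -16q = -11  ⇒  q = 11/16.
At equilibrium the pitcher is indifferent across rows, so the pitcher's payoff equals the payoff from Fastball: (11/16)·(-2) + (5/16)·0 = -11/8.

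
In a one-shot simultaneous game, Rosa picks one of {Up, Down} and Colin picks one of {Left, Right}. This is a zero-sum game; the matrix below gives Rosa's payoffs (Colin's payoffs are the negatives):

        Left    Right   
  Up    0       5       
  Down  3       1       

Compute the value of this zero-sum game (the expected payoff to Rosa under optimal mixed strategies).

v = 15/7

For Rosa to be willing to mix, Rosa must be indifferent between Up and Down, which pins down Colin's mix.
  Rosa's expected payoff from Up: q·0 + (1−q)·5 = -5q + 5
  Rosa's expected payoff from Down: q·3 + (1−q)·1 = 2q + 1
  -5q + 5 = 2q + 1  ⇒  -7q = -4  ⇒  q = 4/7.
The value is Rosa's expected payoff against this mix (using Up): (4/7)·0 + (3/7)·5 = 15/7.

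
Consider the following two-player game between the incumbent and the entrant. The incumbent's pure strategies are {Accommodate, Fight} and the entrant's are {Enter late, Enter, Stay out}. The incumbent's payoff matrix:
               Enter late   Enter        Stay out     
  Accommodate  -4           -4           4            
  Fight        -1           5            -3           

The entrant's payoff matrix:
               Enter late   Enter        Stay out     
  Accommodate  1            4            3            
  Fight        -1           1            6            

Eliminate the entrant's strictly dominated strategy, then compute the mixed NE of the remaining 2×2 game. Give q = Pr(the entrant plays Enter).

q = 7/16

The entrant's strategy Enter late is strictly dominated by Enter: 4 > 1 and 1 > -1. Eliminate Enter late.
The incumbent's indifference between Accommodate and Fight determines the entrant's mixing probability q:
  the incumbent's expected payoff from Accommodate: q·(-4) + (1−q)·4 = -8q + 4
  the incumbent's expected payoff from Fight: q·5 + (1−q)·(-3) = 8q - 3
  -8q + 4 = 8q - 3  ⇒  -16q = -7  ⇒  q = 7/16.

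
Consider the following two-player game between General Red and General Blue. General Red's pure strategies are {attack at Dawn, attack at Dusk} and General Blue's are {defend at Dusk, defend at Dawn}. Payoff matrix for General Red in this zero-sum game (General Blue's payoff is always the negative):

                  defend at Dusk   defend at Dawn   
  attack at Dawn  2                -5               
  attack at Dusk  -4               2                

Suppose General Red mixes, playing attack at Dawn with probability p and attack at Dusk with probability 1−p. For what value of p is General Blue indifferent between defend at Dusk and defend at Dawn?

p = 6/13

General Red's mix must leave General Blue indifferent between defend at Dusk and defend at Dawn.
  General Blue's expected payoff from defend at Dusk: p·(-2) + (1−p)·4 = -6p + 4
  General Blue's expected payoff from defend at Dawn: p·5 + (1−p)·(-2) = 7p - 2
  -6p + 4 = 7p - 2  ⇒  -13p = -6  ⇒  p = 6/13.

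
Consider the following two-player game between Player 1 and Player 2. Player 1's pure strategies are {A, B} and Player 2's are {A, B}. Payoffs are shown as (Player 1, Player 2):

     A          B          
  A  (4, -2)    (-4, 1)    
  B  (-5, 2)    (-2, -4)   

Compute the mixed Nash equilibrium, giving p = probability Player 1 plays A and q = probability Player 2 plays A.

p = 2/3, q = 2/11

In a mixed equilibrium Player 2 is indifferent between A and B; this condition fixes p.
  Player 2's payoff from A: p·(-2) + (1−p)·2 = -4p + 2
  Player 2's payoff from B: p·1 + (1−p)·(-4) = 5p - 4
  -4p + 2 = 5p - 4  ⇒  -9p = -6  ⇒  p = 2/3.
Player 1's indifference between A and B determines Player 2's mixing probability q:
  Player 1's expected payoff from A: q·4 + (1−q)·(-4) = 8q - 4
  Player 1's expected payoff from B: q·(-5) + (1−q)·(-2) = -3q - 2
  8q - 4 = -3q - 2  ⇒  11q = 2  ⇒  q = 2/11.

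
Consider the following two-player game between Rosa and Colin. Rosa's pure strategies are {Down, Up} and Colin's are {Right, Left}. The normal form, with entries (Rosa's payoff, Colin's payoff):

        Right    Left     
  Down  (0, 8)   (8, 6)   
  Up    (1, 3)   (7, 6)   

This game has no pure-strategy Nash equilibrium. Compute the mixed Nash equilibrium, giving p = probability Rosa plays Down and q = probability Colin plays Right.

For Colin to be willing to mix, Colin must be indifferent between Right and Left, which pins down Rosa's mix.
  Colin's expected payoff from Right: p·8 + (1−p)·3 = 5p + 3
  Colin's expected payoff from Left: p·6 + (1−p)·6 = 6
  5p + 3 = 6  ⇒  5p = 3  ⇒  p = 3/5.
Rosa's indifference between Down and Up determines Colin's mixing probability q:
  Rosa's payoff from Down: q·0 + (1−q)·8 = -8q + 8
  Rosa's payoff from Up: q·1 + (1−q)·7 = -6q + 7
  -8q + 8 = -6q + 7  ⇒  -2q = -1  ⇒  q = 1/2.

p = 3/5, q = 1/2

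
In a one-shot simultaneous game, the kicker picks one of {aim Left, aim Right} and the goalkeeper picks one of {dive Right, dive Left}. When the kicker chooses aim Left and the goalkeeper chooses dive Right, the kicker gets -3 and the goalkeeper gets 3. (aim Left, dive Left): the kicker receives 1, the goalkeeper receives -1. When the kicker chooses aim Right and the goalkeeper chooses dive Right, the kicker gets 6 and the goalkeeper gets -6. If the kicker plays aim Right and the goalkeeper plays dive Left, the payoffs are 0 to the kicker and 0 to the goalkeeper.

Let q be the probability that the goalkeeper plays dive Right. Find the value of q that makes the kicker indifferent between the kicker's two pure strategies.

In a mixed equilibrium the kicker is indifferent between aim Left and aim Right; this condition fixes q.
  the kicker's expected payoff from aim Left: q·(-3) + (1−q)·1 = -4q + 1
  the kicker's expected payoff from aim Right: q·6 + (1−q)·0 = 6q
  -4q + 1 = 6q  ⇒  -10q = -1  ⇒  q = 1/10.

q = 1/10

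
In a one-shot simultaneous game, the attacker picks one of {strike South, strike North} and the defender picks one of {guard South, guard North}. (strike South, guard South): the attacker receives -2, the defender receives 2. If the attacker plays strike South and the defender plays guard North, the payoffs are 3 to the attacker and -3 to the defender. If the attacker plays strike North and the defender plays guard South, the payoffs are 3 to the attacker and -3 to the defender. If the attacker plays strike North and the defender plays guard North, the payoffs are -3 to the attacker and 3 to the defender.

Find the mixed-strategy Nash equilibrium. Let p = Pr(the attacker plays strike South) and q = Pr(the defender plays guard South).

The attacker's mix must leave the defender indifferent between guard South and guard North.
  the defender's payoff from guard South: p·2 + (1−p)·(-3) = 5p - 3
  the defender's payoff from guard North: p·(-3) + (1−p)·3 = -6p + 3
  5p - 3 = -6p + 3  ⇒  11p = 6  ⇒  p = 6/11.
The defender's mix must leave the attacker indifferent between strike South and strike North.
  the attacker's payoff to strike South: q·(-2) + (1−q)·3 = -5q + 3
  the attacker's payoff to strike North: q·3 + (1−q)·(-3) = 6q - 3
  -5q + 3 = 6q - 3  ⇒  -11q = -6  ⇒  q = 6/11.

p = 6/11, q = 6/11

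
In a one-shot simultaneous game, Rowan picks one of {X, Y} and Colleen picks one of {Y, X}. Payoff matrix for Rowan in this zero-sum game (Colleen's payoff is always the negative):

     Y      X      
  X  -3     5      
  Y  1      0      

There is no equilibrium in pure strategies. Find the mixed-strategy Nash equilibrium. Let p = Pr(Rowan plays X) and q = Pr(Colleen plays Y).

Colleen's indifference between Y and X determines Rowan's mixing probability p:
  Colleen's payoff from Y: p·3 + (1−p)·(-1) = 4p - 1
  Colleen's payoff from X: p·(-5) + (1−p)·0 = -5p
  4p - 1 = -5p  ⇒  9p = 1  ⇒  p = 1/9.
Set Rowan's expected payoff from X equal to that from Y:
  Rowan's expected payoff from X: q·(-3) + (1−q)·5 = -8q + 5
  Rowan's expected payoff from Y: q·1 + (1−q)·0 = q
  -8q + 5 = q  ⇒  -9q = -5  ⇒  q = 5/9.

p = 1/9, q = 5/9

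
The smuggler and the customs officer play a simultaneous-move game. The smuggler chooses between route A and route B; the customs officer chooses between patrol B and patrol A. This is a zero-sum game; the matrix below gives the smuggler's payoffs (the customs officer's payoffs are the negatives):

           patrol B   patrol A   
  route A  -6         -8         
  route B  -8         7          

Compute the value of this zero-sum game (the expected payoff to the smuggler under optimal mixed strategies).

v = -106/17

Set the smuggler's expected payoff from route A equal to that from route B:
  the smuggler's expected payoff from route A: q·(-6) + (1−q)·(-8) = 2q - 8
  the smuggler's expected payoff from route B: q·(-8) + (1−q)·7 = -15q + 7
  2q - 8 = -15q + 7  ⇒  17q = 15  ⇒  q = 15/17.
The value is the smuggler's expected payoff against this mix (using route A): (15/17)·(-6) + (2/17)·(-8) = -106/17.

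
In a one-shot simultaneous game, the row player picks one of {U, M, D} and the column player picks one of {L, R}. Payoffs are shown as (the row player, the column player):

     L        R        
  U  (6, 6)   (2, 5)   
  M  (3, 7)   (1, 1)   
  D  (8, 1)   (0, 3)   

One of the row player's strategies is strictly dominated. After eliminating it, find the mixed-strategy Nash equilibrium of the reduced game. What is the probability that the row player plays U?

The row player's strategy M is strictly dominated by U: 6 > 3 and 2 > 1. Eliminate M.
Set the column player's expected payoff from L equal to that from R:
  the column player's expected payoff from L: p·6 + (1−p)·1 = 5p + 1
  the column player's expected payoff from R: p·5 + (1−p)·3 = 2p + 3
  5p + 1 = 2p + 3  ⇒  3p = 2  ⇒  p = 2/3.

p = 2/3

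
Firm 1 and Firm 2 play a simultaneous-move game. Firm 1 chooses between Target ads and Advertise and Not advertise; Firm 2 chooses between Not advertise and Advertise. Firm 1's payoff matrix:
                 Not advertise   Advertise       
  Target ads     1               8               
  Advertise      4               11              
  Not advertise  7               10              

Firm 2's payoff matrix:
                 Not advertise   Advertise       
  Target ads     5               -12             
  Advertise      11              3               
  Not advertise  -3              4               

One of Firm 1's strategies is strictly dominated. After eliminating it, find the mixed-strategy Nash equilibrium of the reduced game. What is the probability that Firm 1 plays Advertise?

p = 7/15

Firm 1's strategy Target ads is strictly dominated by Advertise: 4 > 1 and 11 > 8. Eliminate Target ads.
In a mixed equilibrium Firm 2 is indifferent between Not advertise and Advertise; this condition fixes p.
  Firm 2's payoff from Not advertise: p·11 + (1−p)·(-3) = 14p - 3
  Firm 2's payoff from Advertise: p·3 + (1−p)·4 = -p + 4
  14p - 3 = -p + 4  ⇒  15p = 7  ⇒  p = 7/15.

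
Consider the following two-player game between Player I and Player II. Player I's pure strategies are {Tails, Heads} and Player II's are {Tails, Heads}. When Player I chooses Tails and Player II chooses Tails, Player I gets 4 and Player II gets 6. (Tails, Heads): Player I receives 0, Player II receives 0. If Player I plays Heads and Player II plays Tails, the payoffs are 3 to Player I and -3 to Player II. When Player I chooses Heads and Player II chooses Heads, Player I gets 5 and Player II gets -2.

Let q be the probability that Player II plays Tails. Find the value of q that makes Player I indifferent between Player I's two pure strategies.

For Player I to be willing to mix, Player I must be indifferent between Tails and Heads, which pins down Player II's mix.
  Player I's payoff from Tails: q·4 + (1−q)·0 = 4q
  Player I's payoff from Heads: q·3 + (1−q)·5 = -2q + 5
  4q = -2q + 5  ⇒  6q = 5  ⇒  q = 5/6.

q = 5/6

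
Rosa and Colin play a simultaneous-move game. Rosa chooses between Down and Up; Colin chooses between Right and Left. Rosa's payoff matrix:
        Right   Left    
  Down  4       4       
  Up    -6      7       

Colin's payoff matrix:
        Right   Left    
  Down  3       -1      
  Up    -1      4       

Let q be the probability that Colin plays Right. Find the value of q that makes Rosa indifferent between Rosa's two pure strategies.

Rosa's indifference between Down and Up determines Colin's mixing probability q:
  Rosa's expected payoff from Down: q·4 + (1−q)·4 = 4
  Rosa's expected payoff from Up: q·(-6) + (1−q)·7 = -13q + 7
  4 = -13q + 7  ⇒  13q = 3  ⇒  q = 3/13.

q = 3/13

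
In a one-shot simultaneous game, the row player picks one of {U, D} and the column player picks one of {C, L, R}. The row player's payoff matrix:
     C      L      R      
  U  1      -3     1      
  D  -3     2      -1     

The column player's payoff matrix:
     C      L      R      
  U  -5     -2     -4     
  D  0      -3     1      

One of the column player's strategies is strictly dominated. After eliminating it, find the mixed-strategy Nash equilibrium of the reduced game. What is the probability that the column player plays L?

q = 2/7

The column player's strategy C is strictly dominated by R: -4 > -5 and 1 > 0. Eliminate C.
The column player's mix must leave the row player indifferent between U and D.
  the row player's expected payoff from U: q·(-3) + (1−q)·1 = -4q + 1
  the row player's expected payoff from D: q·2 + (1−q)·(-1) = 3q - 1
  -4q + 1 = 3q - 1  ⇒  -7q = -2  ⇒  q = 2/7.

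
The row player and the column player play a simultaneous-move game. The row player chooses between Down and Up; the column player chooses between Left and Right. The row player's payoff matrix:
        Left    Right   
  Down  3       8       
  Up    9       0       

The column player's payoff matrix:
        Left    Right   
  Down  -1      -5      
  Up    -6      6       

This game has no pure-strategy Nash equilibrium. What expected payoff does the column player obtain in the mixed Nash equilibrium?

-9/4

For the column player to be willing to mix, the column player must be indifferent between Left and Right, which pins down the row player's mix.
  the column player's payoff to Left: p·(-1) + (1−p)·(-6) = 5p - 6
  the column player's payoff to Right: p·(-5) + (1−p)·6 = -11p + 6
  5p - 6 = -11p + 6  ⇒  16p = 12  ⇒  p = 3/4.
At equilibrium the column player is indifferent across columns, so the column player's payoff equals the payoff from Left: (3/4)·(-1) + (1/4)·(-6) = -9/4.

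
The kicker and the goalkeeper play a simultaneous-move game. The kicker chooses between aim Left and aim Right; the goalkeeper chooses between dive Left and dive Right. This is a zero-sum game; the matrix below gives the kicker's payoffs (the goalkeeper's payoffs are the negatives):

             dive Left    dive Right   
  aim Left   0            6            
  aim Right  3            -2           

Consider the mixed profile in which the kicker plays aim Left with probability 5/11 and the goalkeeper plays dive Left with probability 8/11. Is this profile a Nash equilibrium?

Yes

Check the goalkeeper's indifference given the kicker's mix p = 5/11:
  payoff from dive Left = -18/11; payoff from dive Right = -18/11 — equal.
Check the kicker's indifference given the goalkeeper's mix q = 8/11:
  payoff from aim Left = 18/11; payoff from aim Right = 18/11 — equal.
Both players are indifferent, so neither can profitably deviate.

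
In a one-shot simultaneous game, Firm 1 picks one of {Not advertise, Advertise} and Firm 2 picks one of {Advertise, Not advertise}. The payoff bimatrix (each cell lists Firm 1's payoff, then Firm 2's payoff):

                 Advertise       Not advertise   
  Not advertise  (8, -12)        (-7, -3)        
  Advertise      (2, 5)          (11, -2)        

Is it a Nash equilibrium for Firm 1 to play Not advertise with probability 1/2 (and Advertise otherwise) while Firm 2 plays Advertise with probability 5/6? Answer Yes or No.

Given Firm 1's mix p = 1/2, Firm 2's payoff from Advertise is -7/2 but from Not advertise is -5/2. Firm 2 strictly prefers Not advertise, so Firm 2 would not mix.
So the proposed profile is not a Nash equilibrium.

No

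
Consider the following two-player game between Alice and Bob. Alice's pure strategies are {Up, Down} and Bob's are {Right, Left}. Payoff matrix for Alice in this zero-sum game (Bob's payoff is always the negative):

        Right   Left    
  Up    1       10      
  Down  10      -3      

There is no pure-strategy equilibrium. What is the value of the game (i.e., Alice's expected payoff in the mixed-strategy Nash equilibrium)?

Alice's indifference between Up and Down determines Bob's mixing probability q:
  Alice's expected payoff from Up: q·1 + (1−q)·10 = -9q + 10
  Alice's expected payoff from Down: q·10 + (1−q)·(-3) = 13q - 3
  -9q + 10 = 13q - 3  ⇒  -22q = -13  ⇒  q = 13/22.
The value is Alice's expected payoff against this mix (using Up): (13/22)·1 + (9/22)·10 = 103/22.

v = 103/22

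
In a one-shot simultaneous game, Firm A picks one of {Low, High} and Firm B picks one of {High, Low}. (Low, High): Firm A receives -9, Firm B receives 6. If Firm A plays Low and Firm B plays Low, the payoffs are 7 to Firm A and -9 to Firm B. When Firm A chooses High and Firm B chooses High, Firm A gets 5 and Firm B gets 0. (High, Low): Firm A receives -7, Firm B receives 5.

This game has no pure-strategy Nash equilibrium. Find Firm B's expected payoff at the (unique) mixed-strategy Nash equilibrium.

Set Firm B's expected payoff from High equal to that from Low:
  Firm B's payoff from High: p·6 + (1−p)·0 = 6p
  Firm B's payoff from Low: p·(-9) + (1−p)·5 = -14p + 5
  6p = -14p + 5  ⇒  20p = 5  ⇒  p = 1/4.
At equilibrium Firm B is indifferent across columns, so Firm B's payoff equals the payoff from High: (1/4)·6 + (3/4)·0 = 3/2.

3/2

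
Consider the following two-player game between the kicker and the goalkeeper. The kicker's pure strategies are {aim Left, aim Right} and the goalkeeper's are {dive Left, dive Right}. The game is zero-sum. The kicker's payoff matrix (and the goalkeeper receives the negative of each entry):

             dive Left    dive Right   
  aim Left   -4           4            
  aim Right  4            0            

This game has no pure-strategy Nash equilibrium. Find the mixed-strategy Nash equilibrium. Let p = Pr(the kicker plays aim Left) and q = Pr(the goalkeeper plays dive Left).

Set the goalkeeper's expected payoff from dive Left equal to that from dive Right:
  the goalkeeper's payoff from dive Left: p·4 + (1−p)·(-4) = 8p - 4
  the goalkeeper's payoff from dive Right: p·(-4) + (1−p)·0 = -4p
  8p - 4 = -4p  ⇒  12p = 4  ⇒  p = 1/3.
For the kicker to be willing to mix, the kicker must be indifferent between aim Left and aim Right, which pins down the goalkeeper's mix.
  the kicker's payoff from aim Left: q·(-4) + (1−q)·4 = -8q + 4
  the kicker's payoff from aim Right: q·4 + (1−q)·0 = 4q
  -8q + 4 = 4q  ⇒  -12q = -4  ⇒  q = 1/3.

p = 1/3, q = 1/3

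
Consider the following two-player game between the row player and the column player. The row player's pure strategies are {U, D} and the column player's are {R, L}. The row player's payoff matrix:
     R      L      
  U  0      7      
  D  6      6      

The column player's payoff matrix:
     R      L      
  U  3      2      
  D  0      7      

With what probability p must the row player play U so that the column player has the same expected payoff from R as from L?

For the column player to be willing to mix, the column player must be indifferent between R and L, which pins down the row player's mix.
  the column player's expected payoff from R: p·3 + (1−p)·0 = 3p
  the column player's expected payoff from L: p·2 + (1−p)·7 = -5p + 7
  3p = -5p + 7  ⇒  8p = 7  ⇒  p = 7/8.

p = 7/8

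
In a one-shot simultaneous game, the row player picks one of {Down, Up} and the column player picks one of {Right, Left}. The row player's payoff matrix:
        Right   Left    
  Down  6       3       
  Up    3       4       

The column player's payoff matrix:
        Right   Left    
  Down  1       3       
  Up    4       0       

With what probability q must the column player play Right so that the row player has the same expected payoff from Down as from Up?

Set the row player's expected payoff from Down equal to that from Up:
  the row player's payoff from Down: q·6 + (1−q)·3 = 3q + 3
  the row player's payoff from Up: q·3 + (1−q)·4 = -q + 4
  3q + 3 = -q + 4  ⇒  4q = 1  ⇒  q = 1/4.

q = 1/4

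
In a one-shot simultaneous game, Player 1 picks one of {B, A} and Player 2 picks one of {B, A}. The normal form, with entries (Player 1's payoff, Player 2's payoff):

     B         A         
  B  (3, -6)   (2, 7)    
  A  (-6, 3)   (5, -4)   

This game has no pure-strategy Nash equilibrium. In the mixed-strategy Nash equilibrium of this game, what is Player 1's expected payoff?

9/4

Set Player 1's expected payoff from B equal to that from A:
  Player 1's payoff to B: q·3 + (1−q)·2 = q + 2
  Player 1's payoff to A: q·(-6) + (1−q)·5 = -11q + 5
  q + 2 = -11q + 5  ⇒  12q = 3  ⇒  q = 1/4.
At equilibrium Player 1 is indifferent across rows, so Player 1's payoff equals the payoff from B: (1/4)·3 + (3/4)·2 = 9/4.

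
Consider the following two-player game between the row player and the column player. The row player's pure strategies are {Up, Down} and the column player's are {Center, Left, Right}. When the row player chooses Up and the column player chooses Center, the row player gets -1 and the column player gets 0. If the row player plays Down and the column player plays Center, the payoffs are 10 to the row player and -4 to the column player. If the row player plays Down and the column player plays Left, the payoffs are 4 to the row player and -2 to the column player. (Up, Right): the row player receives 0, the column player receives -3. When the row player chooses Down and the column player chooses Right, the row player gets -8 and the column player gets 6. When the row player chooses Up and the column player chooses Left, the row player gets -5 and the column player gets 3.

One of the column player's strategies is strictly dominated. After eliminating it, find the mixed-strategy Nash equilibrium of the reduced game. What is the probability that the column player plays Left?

q = 8/17

The column player's strategy Center is strictly dominated by Left: 3 > 0 and -2 > -4. Eliminate Center.
The row player's indifference between Up and Down determines the column player's mixing probability q:
  the row player's payoff from Up: q·(-5) + (1−q)·0 = -5q
  the row player's payoff from Down: q·4 + (1−q)·(-8) = 12q - 8
  -5q = 12q - 8  ⇒  -17q = -8  ⇒  q = 8/17.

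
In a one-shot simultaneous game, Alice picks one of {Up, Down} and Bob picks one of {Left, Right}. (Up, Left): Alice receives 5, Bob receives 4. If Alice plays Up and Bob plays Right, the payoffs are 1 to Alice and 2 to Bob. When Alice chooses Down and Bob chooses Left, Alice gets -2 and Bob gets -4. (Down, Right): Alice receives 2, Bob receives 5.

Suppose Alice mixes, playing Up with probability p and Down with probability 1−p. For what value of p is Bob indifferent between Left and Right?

p = 9/11

Bob's indifference between Left and Right determines Alice's mixing probability p:
  Bob's payoff from Left: p·4 + (1−p)·(-4) = 8p - 4
  Bob's payoff from Right: p·2 + (1−p)·5 = -3p + 5
  8p - 4 = -3p + 5  ⇒  11p = 9  ⇒  p = 9/11.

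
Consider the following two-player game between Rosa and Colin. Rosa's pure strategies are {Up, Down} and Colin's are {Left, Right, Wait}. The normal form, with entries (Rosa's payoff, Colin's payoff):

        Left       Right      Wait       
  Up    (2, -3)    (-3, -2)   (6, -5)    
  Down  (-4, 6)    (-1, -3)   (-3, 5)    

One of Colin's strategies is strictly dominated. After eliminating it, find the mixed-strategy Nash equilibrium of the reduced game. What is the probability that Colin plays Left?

Colin's strategy Wait is strictly dominated by Left: -3 > -5 and 6 > 5. Eliminate Wait.
Set Rosa's expected payoff from Up equal to that from Down:
  Rosa's payoff to Up: q·2 + (1−q)·(-3) = 5q - 3
  Rosa's payoff to Down: q·(-4) + (1−q)·(-1) = -3q - 1
  5q - 3 = -3q - 1  ⇒  8q = 2  ⇒  q = 1/4.

q = 1/4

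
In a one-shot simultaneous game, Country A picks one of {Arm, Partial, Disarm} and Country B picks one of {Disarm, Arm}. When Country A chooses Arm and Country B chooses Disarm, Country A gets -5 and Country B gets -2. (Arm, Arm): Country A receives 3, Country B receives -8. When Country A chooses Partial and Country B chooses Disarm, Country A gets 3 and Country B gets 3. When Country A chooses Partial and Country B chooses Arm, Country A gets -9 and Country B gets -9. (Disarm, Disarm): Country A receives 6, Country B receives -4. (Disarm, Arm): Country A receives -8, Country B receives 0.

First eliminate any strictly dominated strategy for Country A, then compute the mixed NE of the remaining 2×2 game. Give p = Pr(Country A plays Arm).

p = 2/5

Country A's strategy Partial is strictly dominated by Disarm: 6 > 3 and -8 > -9. Eliminate Partial.
For Country B to be willing to mix, Country B must be indifferent between Disarm and Arm, which pins down Country A's mix.
  Country B's payoff from Disarm: p·(-2) + (1−p)·(-4) = 2p - 4
  Country B's payoff from Arm: p·(-8) + (1−p)·0 = -8p
  2p - 4 = -8p  ⇒  10p = 4  ⇒  p = 2/5.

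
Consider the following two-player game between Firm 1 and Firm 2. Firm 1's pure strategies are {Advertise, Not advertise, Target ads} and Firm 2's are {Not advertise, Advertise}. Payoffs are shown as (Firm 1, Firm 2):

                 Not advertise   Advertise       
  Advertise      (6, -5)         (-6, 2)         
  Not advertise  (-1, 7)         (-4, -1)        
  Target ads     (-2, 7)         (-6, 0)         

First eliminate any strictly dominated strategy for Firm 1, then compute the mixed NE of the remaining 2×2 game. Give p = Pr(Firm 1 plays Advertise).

p = 8/15

Firm 1's strategy Target ads is strictly dominated by Not advertise: -1 > -2 and -4 > -6. Eliminate Target ads.
In a mixed equilibrium Firm 2 is indifferent between Not advertise and Advertise; this condition fixes p.
  Firm 2's payoff to Not advertise: p·(-5) + (1−p)·7 = -12p + 7
  Firm 2's payoff to Advertise: p·2 + (1−p)·(-1) = 3p - 1
  -12p + 7 = 3p - 1  ⇒  -15p = -8  ⇒  p = 8/15.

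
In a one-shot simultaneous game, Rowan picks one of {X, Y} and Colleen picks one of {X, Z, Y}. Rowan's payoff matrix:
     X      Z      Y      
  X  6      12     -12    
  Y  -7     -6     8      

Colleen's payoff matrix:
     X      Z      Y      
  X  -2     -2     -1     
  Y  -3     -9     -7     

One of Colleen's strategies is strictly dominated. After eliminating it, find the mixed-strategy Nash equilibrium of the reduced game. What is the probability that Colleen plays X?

Colleen's strategy Z is strictly dominated by Y: -1 > -2 and -7 > -9. Eliminate Z.
Colleen's mix must leave Rowan indifferent between X and Y.
  Rowan's payoff to X: q·6 + (1−q)·(-12) = 18q - 12
  Rowan's payoff to Y: q·(-7) + (1−q)·8 = -15q + 8
  18q - 12 = -15q + 8  ⇒  33q = 20  ⇒  q = 20/33.

q = 20/33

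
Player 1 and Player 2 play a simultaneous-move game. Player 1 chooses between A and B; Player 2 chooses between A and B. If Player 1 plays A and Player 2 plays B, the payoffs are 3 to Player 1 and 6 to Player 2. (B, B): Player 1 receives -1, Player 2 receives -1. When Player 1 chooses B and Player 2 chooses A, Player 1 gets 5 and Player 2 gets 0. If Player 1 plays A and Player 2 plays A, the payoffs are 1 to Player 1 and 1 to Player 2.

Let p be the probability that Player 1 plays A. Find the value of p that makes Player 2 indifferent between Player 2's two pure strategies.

Player 2's indifference between A and B determines Player 1's mixing probability p:
  Player 2's expected payoff from A: p·1 + (1−p)·0 = p
  Player 2's expected payoff from B: p·6 + (1−p)·(-1) = 7p - 1
  p = 7p - 1  ⇒  -6p = -1  ⇒  p = 1/6.

p = 1/6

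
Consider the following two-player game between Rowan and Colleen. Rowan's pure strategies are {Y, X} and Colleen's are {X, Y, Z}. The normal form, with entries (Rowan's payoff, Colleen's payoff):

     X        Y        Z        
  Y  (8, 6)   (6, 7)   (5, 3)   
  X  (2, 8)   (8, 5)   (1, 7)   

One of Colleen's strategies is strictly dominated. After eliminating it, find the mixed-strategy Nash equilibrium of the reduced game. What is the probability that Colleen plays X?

q = 1/4

Colleen's strategy Z is strictly dominated by X: 6 > 3 and 8 > 7. Eliminate Z.
Rowan's indifference between Y and X determines Colleen's mixing probability q:
  Rowan's expected payoff from Y: q·8 + (1−q)·6 = 2q + 6
  Rowan's expected payoff from X: q·2 + (1−q)·8 = -6q + 8
  2q + 6 = -6q + 8  ⇒  8q = 2  ⇒  q = 1/4.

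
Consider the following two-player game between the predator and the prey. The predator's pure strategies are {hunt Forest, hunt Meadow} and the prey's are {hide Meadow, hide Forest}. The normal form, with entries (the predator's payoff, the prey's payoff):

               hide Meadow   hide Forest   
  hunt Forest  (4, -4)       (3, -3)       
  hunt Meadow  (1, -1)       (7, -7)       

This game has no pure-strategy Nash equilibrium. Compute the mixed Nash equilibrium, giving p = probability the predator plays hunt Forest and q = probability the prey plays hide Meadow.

p = 6/7, q = 4/7

The prey's indifference between hide Meadow and hide Forest determines the predator's mixing probability p:
  the prey's payoff from hide Meadow: p·(-4) + (1−p)·(-1) = -3p - 1
  the prey's payoff from hide Forest: p·(-3) + (1−p)·(-7) = 4p - 7
  -3p - 1 = 4p - 7  ⇒  -7p = -6  ⇒  p = 6/7.
In a mixed equilibrium the predator is indifferent between hunt Forest and hunt Meadow; this condition fixes q.
  the predator's expected payoff from hunt Forest: q·4 + (1−q)·3 = q + 3
  the predator's expected payoff from hunt Meadow: q·1 + (1−q)·7 = -6q + 7
  q + 3 = -6q + 7  ⇒  7q = 4  ⇒  q = 4/7.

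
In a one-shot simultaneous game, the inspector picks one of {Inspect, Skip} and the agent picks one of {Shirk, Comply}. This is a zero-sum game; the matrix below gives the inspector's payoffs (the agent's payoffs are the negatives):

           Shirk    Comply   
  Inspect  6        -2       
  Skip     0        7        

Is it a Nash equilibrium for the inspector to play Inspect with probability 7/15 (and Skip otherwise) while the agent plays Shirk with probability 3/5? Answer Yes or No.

Check the agent's indifference given the inspector's mix p = 7/15:
  payoff from Shirk = -14/5; payoff from Comply = -14/5 — equal.
Check the inspector's indifference given the agent's mix q = 3/5:
  payoff from Inspect = 14/5; payoff from Skip = 14/5 — equal.
Both players are indifferent, so neither can profitably deviate.

Yes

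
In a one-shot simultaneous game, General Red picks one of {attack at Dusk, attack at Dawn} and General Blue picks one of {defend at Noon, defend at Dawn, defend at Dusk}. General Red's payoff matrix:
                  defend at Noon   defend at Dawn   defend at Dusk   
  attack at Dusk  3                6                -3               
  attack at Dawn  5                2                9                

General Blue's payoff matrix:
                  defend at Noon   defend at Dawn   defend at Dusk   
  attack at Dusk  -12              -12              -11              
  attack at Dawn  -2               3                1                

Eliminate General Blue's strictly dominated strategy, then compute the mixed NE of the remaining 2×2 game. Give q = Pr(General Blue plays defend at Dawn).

General Blue's strategy defend at Noon is strictly dominated by defend at Dusk: -11 > -12 and 1 > -2. Eliminate defend at Noon.
In a mixed equilibrium General Red is indifferent between attack at Dusk and attack at Dawn; this condition fixes q.
  General Red's expected payoff from attack at Dusk: q·6 + (1−q)·(-3) = 9q - 3
  General Red's expected payoff from attack at Dawn: q·2 + (1−q)·9 = -7q + 9
  9q - 3 = -7q + 9  ⇒  16q = 12  ⇒  q = 3/4.

q = 3/4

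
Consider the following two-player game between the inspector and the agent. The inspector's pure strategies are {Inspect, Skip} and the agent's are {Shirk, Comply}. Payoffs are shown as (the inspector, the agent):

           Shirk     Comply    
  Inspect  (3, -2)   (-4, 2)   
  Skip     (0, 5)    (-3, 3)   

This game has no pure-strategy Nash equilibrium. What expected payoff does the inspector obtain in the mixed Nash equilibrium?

For the inspector to be willing to mix, the inspector must be indifferent between Inspect and Skip, which pins down the agent's mix.
  the inspector's expected payoff from Inspect: q·3 + (1−q)·(-4) = 7q - 4
  the inspector's expected payoff from Skip: q·0 + (1−q)·(-3) = 3q - 3
  7q - 4 = 3q - 3  ⇒  4q = 1  ⇒  q = 1/4.
At equilibrium the inspector is indifferent across rows, so the inspector's payoff equals the payoff from Inspect: (1/4)·3 + (3/4)·(-4) = -9/4.

-9/4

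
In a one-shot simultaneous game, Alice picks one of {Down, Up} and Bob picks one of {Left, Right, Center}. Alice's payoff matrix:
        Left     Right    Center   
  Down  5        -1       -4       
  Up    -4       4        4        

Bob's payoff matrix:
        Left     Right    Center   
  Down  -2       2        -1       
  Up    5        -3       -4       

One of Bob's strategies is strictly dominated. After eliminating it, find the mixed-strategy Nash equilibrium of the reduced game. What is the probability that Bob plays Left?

Bob's strategy Center is strictly dominated by Right: 2 > -1 and -3 > -4. Eliminate Center.
Bob's mix must leave Alice indifferent between Down and Up.
  Alice's expected payoff from Down: q·5 + (1−q)·(-1) = 6q - 1
  Alice's expected payoff from Up: q·(-4) + (1−q)·4 = -8q + 4
  6q - 1 = -8q + 4  ⇒  14q = 5  ⇒  q = 5/14.

q = 5/14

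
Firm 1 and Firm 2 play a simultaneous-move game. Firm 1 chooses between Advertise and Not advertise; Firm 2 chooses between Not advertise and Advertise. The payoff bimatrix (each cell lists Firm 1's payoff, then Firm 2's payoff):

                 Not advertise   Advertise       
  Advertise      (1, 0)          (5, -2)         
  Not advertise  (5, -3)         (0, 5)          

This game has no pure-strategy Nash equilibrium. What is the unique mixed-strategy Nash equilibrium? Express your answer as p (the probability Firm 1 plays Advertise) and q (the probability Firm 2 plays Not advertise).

p = 4/5, q = 5/9

Firm 2's indifference between Not advertise and Advertise determines Firm 1's mixing probability p:
  Firm 2's payoff from Not advertise: p·0 + (1−p)·(-3) = 3p - 3
  Firm 2's payoff from Advertise: p·(-2) + (1−p)·5 = -7p + 5
  3p - 3 = -7p + 5  ⇒  10p = 8  ⇒  p = 4/5.
Firm 2's mix must leave Firm 1 indifferent between Advertise and Not advertise.
  Firm 1's expected payoff from Advertise: q·1 + (1−q)·5 = -4q + 5
  Firm 1's expected payoff from Not advertise: q·5 + (1−q)·0 = 5q
  -4q + 5 = 5q  ⇒  -9q = -5  ⇒  q = 5/9.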